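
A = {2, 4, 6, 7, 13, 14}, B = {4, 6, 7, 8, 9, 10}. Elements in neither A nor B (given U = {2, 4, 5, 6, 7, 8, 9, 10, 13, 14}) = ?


A = {2, 4, 6, 7, 13, 14}
B = {4, 6, 7, 8, 9, 10}
Region: in neither A nor B (given U = {2, 4, 5, 6, 7, 8, 9, 10, 13, 14})
Elements: {5}

Elements in neither A nor B (given U = {2, 4, 5, 6, 7, 8, 9, 10, 13, 14}): {5}


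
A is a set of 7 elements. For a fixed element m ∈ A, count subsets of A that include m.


Subsets of A containing m correspond to subsets of A \ {m}, which has 6 elements.
Count = 2^(n-1) = 2^6
= 64

Number of subsets containing m = 64


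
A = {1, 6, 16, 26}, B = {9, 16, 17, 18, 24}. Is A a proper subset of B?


A ⊂ B requires: A ⊆ B AND A ≠ B.
A ⊆ B? No
A ⊄ B, so A is not a proper subset.

No, A is not a proper subset of B


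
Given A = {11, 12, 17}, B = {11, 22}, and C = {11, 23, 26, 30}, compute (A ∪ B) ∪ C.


A ∪ B = {11, 12, 17, 22}
(A ∪ B) ∪ C = {11, 12, 17, 22, 23, 26, 30}

A ∪ B ∪ C = {11, 12, 17, 22, 23, 26, 30}


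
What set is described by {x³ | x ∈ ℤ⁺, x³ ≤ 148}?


Checking each candidate:
Condition: positive perfect cubes ≤ 148
Result = {1, 8, 27, 64, 125}

{1, 8, 27, 64, 125}


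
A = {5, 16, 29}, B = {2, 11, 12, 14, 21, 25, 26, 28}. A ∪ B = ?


A ∪ B = all elements in A or B (or both)
A = {5, 16, 29}
B = {2, 11, 12, 14, 21, 25, 26, 28}
A ∪ B = {2, 5, 11, 12, 14, 16, 21, 25, 26, 28, 29}

A ∪ B = {2, 5, 11, 12, 14, 16, 21, 25, 26, 28, 29}


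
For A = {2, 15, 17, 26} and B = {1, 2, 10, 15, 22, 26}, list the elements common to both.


A ∩ B = elements in both A and B
A = {2, 15, 17, 26}
B = {1, 2, 10, 15, 22, 26}
A ∩ B = {2, 15, 26}

A ∩ B = {2, 15, 26}


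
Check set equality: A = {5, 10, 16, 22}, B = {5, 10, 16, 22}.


Two sets are equal iff they have exactly the same elements.
A = {5, 10, 16, 22}
B = {5, 10, 16, 22}
Same elements → A = B

Yes, A = B


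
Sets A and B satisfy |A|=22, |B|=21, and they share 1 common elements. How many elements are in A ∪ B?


|A ∪ B| = |A| + |B| - |A ∩ B|
= 22 + 21 - 1
= 42

|A ∪ B| = 42


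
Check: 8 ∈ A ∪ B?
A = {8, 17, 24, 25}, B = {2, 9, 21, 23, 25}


A = {8, 17, 24, 25}, B = {2, 9, 21, 23, 25}
A ∪ B = all elements in A or B
A ∪ B = {2, 8, 9, 17, 21, 23, 24, 25}
Checking if 8 ∈ A ∪ B
8 is in A ∪ B → True

8 ∈ A ∪ B


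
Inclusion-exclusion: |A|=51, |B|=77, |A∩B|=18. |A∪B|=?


|A ∪ B| = |A| + |B| - |A ∩ B|
= 51 + 77 - 18
= 110

|A ∪ B| = 110


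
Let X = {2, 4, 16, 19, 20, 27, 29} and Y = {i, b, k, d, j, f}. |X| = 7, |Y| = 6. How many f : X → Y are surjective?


n = |X| = 7, k = |Y| = 6. Surjections via inclusion-exclusion:
S(n,k) = Σ(-1)^i × C(k,i) × (k-i)^n, i=0 to k
i=0: (-1)^0×C(6,0)×6^7 = 279936
i=1: (-1)^1×C(6,1)×5^7 = -468750
i=2: (-1)^2×C(6,2)×4^7 = 245760
i=3: (-1)^3×C(6,3)×3^7 = -43740
i=4: (-1)^4×C(6,4)×2^7 = 1920
i=5: (-1)^5×C(6,5)×1^7 = -6
i=6: (-1)^6×C(6,6)×0^7 = 0
Total = 15120

Number of surjections = 15120


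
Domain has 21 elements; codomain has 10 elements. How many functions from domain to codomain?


Each of |A| = 21 inputs maps to any of |B| = 10 outputs.
# functions = |B|^|A| = 10^21
= 1000000000000000000000

Number of functions = 1000000000000000000000


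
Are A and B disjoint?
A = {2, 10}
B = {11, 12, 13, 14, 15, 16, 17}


Disjoint means A ∩ B = ∅.
A ∩ B = ∅
A ∩ B = ∅, so A and B are disjoint.

Yes, A and B are disjoint


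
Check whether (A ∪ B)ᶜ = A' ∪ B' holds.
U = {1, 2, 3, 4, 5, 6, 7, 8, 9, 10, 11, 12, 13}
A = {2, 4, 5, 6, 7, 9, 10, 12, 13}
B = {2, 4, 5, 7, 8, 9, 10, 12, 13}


LHS: A ∪ B = {2, 4, 5, 6, 7, 8, 9, 10, 12, 13}
(A ∪ B)' = U \ (A ∪ B) = {1, 3, 11}
A' = {1, 3, 8, 11}, B' = {1, 3, 6, 11}
Claimed RHS: A' ∪ B' = {1, 3, 6, 8, 11}
Identity is INVALID: LHS = {1, 3, 11} but the RHS claimed here equals {1, 3, 6, 8, 11}. The correct form is (A ∪ B)' = A' ∩ B'.

Identity is invalid: (A ∪ B)' = {1, 3, 11} but A' ∪ B' = {1, 3, 6, 8, 11}. The correct De Morgan law is (A ∪ B)' = A' ∩ B'.


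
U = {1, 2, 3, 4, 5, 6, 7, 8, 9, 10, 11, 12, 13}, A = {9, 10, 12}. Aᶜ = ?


Aᶜ = U \ A = elements in U but not in A
U = {1, 2, 3, 4, 5, 6, 7, 8, 9, 10, 11, 12, 13}
A = {9, 10, 12}
Aᶜ = {1, 2, 3, 4, 5, 6, 7, 8, 11, 13}

Aᶜ = {1, 2, 3, 4, 5, 6, 7, 8, 11, 13}


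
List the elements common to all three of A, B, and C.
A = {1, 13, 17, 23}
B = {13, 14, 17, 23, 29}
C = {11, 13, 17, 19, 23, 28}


A ∩ B = {13, 17, 23}
(A ∩ B) ∩ C = {13, 17, 23}

A ∩ B ∩ C = {13, 17, 23}


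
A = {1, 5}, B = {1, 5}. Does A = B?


Two sets are equal iff they have exactly the same elements.
A = {1, 5}
B = {1, 5}
Same elements → A = B

Yes, A = B


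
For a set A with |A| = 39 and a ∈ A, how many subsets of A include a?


Subsets of A containing a correspond to subsets of A \ {a}, which has 38 elements.
Count = 2^(n-1) = 2^38
= 274877906944

Number of subsets containing a = 274877906944


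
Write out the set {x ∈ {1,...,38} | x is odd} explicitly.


Checking each candidate:
Condition: odd numbers in {1,...,38}
Result = {1, 3, 5, 7, 9, 11, 13, 15, 17, 19, 21, 23, 25, 27, 29, 31, 33, 35, 37}

{1, 3, 5, 7, 9, 11, 13, 15, 17, 19, 21, 23, 25, 27, 29, 31, 33, 35, 37}


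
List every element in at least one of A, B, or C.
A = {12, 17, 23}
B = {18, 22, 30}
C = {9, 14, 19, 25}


A ∪ B = {12, 17, 18, 22, 23, 30}
(A ∪ B) ∪ C = {9, 12, 14, 17, 18, 19, 22, 23, 25, 30}

A ∪ B ∪ C = {9, 12, 14, 17, 18, 19, 22, 23, 25, 30}


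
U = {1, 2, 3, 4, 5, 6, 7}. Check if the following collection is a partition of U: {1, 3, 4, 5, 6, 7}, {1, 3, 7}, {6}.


A partition requires: (1) non-empty parts, (2) pairwise disjoint, (3) union = U
Parts: {1, 3, 4, 5, 6, 7}, {1, 3, 7}, {6}
Union of parts: {1, 3, 4, 5, 6, 7}
U = {1, 2, 3, 4, 5, 6, 7}
All non-empty? True
Pairwise disjoint? False
Covers U? False

No, not a valid partition


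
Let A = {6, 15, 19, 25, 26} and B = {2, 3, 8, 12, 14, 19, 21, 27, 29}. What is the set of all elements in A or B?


A ∪ B = all elements in A or B (or both)
A = {6, 15, 19, 25, 26}
B = {2, 3, 8, 12, 14, 19, 21, 27, 29}
A ∪ B = {2, 3, 6, 8, 12, 14, 15, 19, 21, 25, 26, 27, 29}

A ∪ B = {2, 3, 6, 8, 12, 14, 15, 19, 21, 25, 26, 27, 29}


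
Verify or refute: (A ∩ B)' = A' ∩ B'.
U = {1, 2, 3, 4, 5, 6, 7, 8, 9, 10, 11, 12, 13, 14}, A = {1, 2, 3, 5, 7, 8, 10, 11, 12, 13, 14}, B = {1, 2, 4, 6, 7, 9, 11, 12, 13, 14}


LHS: A ∩ B = {1, 2, 7, 11, 12, 13, 14}
(A ∩ B)' = U \ (A ∩ B) = {3, 4, 5, 6, 8, 9, 10}
A' = {4, 6, 9}, B' = {3, 5, 8, 10}
Claimed RHS: A' ∩ B' = ∅
Identity is INVALID: LHS = {3, 4, 5, 6, 8, 9, 10} but the RHS claimed here equals ∅. The correct form is (A ∩ B)' = A' ∪ B'.

Identity is invalid: (A ∩ B)' = {3, 4, 5, 6, 8, 9, 10} but A' ∩ B' = ∅. The correct De Morgan law is (A ∩ B)' = A' ∪ B'.


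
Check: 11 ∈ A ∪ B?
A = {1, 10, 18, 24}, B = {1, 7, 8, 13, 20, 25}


A = {1, 10, 18, 24}, B = {1, 7, 8, 13, 20, 25}
A ∪ B = all elements in A or B
A ∪ B = {1, 7, 8, 10, 13, 18, 20, 24, 25}
Checking if 11 ∈ A ∪ B
11 is not in A ∪ B → False

11 ∉ A ∪ B


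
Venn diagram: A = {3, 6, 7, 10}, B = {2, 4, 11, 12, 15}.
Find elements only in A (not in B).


A = {3, 6, 7, 10}
B = {2, 4, 11, 12, 15}
Region: only in A (not in B)
Elements: {3, 6, 7, 10}

Elements only in A (not in B): {3, 6, 7, 10}


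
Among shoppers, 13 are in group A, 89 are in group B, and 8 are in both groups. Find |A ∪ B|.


|A ∪ B| = |A| + |B| - |A ∩ B|
= 13 + 89 - 8
= 94

|A ∪ B| = 94


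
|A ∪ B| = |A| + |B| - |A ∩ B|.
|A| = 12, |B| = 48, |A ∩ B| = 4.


|A ∪ B| = |A| + |B| - |A ∩ B|
= 12 + 48 - 4
= 56

|A ∪ B| = 56


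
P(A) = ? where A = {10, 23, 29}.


|A| = 3, so |P(A)| = 2^3 = 8
Enumerate subsets by cardinality (0 to 3):
∅, {10}, {23}, {29}, {10, 23}, {10, 29}, {23, 29}, {10, 23, 29}

P(A) has 8 subsets: ∅, {10}, {23}, {29}, {10, 23}, {10, 29}, {23, 29}, {10, 23, 29}


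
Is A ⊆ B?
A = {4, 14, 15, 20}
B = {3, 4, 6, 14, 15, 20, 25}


A ⊆ B means every element of A is in B.
All elements of A are in B.
So A ⊆ B.

Yes, A ⊆ B


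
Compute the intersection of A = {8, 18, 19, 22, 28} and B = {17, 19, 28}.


A ∩ B = elements in both A and B
A = {8, 18, 19, 22, 28}
B = {17, 19, 28}
A ∩ B = {19, 28}

A ∩ B = {19, 28}


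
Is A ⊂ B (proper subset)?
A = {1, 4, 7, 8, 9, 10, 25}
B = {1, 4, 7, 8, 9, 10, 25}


A ⊂ B requires: A ⊆ B AND A ≠ B.
A ⊆ B? Yes
A = B? Yes
A = B, so A is not a PROPER subset.

No, A is not a proper subset of B


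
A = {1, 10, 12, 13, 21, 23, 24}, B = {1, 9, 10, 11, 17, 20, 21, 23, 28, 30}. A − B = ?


A \ B = elements in A but not in B
A = {1, 10, 12, 13, 21, 23, 24}
B = {1, 9, 10, 11, 17, 20, 21, 23, 28, 30}
Remove from A any elements in B
A \ B = {12, 13, 24}

A \ B = {12, 13, 24}


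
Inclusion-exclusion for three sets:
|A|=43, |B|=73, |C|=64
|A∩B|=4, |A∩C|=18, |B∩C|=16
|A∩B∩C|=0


|A∪B∪C| = |A|+|B|+|C| - |A∩B|-|A∩C|-|B∩C| + |A∩B∩C|
= 43+73+64 - 4-18-16 + 0
= 180 - 38 + 0
= 142

|A ∪ B ∪ C| = 142


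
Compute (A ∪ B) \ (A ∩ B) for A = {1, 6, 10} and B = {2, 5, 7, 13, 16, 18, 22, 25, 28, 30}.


A △ B = (A \ B) ∪ (B \ A) = elements in exactly one of A or B
A \ B = {1, 6, 10}
B \ A = {2, 5, 7, 13, 16, 18, 22, 25, 28, 30}
A △ B = {1, 2, 5, 6, 7, 10, 13, 16, 18, 22, 25, 28, 30}

A △ B = {1, 2, 5, 6, 7, 10, 13, 16, 18, 22, 25, 28, 30}


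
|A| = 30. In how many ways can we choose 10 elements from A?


C(n,k) = n! / (k!(n-k)!)
C(30,10) = 30! / (10!20!)
= 30045015

C(30,10) = 30045015


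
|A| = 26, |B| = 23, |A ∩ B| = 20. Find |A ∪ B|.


|A ∪ B| = |A| + |B| - |A ∩ B|
= 26 + 23 - 20
= 29

|A ∪ B| = 29


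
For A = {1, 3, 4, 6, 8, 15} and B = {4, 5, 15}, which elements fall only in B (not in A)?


A = {1, 3, 4, 6, 8, 15}
B = {4, 5, 15}
Region: only in B (not in A)
Elements: {5}

Elements only in B (not in A): {5}


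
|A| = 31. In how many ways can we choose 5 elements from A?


C(n,k) = n! / (k!(n-k)!)
C(31,5) = 31! / (5!26!)
= 169911

C(31,5) = 169911


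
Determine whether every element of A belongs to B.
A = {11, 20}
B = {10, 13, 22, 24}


A ⊆ B means every element of A is in B.
Elements in A not in B: {11, 20}
So A ⊄ B.

No, A ⊄ B


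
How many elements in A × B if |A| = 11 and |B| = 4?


|A × B| = |A| × |B|
= 11 × 4
= 44

|A × B| = 44


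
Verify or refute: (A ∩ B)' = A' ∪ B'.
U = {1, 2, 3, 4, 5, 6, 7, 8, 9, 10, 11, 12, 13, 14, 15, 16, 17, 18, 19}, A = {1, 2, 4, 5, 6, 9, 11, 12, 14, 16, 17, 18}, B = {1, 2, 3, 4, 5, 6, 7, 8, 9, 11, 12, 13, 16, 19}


LHS: A ∩ B = {1, 2, 4, 5, 6, 9, 11, 12, 16}
(A ∩ B)' = U \ (A ∩ B) = {3, 7, 8, 10, 13, 14, 15, 17, 18, 19}
A' = {3, 7, 8, 10, 13, 15, 19}, B' = {10, 14, 15, 17, 18}
Claimed RHS: A' ∪ B' = {3, 7, 8, 10, 13, 14, 15, 17, 18, 19}
Identity is VALID: LHS = RHS = {3, 7, 8, 10, 13, 14, 15, 17, 18, 19} ✓

Identity is valid. (A ∩ B)' = A' ∪ B' = {3, 7, 8, 10, 13, 14, 15, 17, 18, 19}


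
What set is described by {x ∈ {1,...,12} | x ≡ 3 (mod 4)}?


Checking each candidate:
Condition: x in {1,...,12} with x ≡ 3 (mod 4)
Result = {3, 7, 11}

{3, 7, 11}


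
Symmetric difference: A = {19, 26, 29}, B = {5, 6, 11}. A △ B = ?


A △ B = (A \ B) ∪ (B \ A) = elements in exactly one of A or B
A \ B = {19, 26, 29}
B \ A = {5, 6, 11}
A △ B = {5, 6, 11, 19, 26, 29}

A △ B = {5, 6, 11, 19, 26, 29}


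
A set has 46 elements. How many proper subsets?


Total subsets = 2^n = 2^46 = 70368744177664
Proper subsets exclude the set itself: 2^n - 1
= 70368744177664 - 1
= 70368744177663

Number of proper subsets = 70368744177663


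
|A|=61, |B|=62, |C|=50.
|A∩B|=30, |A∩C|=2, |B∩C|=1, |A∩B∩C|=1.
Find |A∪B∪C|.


|A∪B∪C| = |A|+|B|+|C| - |A∩B|-|A∩C|-|B∩C| + |A∩B∩C|
= 61+62+50 - 30-2-1 + 1
= 173 - 33 + 1
= 141

|A ∪ B ∪ C| = 141


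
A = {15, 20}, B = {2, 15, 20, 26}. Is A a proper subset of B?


A ⊂ B requires: A ⊆ B AND A ≠ B.
A ⊆ B? Yes
A = B? No
A ⊂ B: Yes (A is a proper subset of B)

Yes, A ⊂ B


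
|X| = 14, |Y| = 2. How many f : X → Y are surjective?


n = |X| = 14, k = |Y| = 2. Surjections via inclusion-exclusion:
S(n,k) = Σ(-1)^i × C(k,i) × (k-i)^n, i=0 to k
i=0: (-1)^0×C(2,0)×2^14 = 16384
i=1: (-1)^1×C(2,1)×1^14 = -2
i=2: (-1)^2×C(2,2)×0^14 = 0
Total = 16382

Number of surjections = 16382


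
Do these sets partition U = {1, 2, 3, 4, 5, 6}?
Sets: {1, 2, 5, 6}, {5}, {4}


A partition requires: (1) non-empty parts, (2) pairwise disjoint, (3) union = U
Parts: {1, 2, 5, 6}, {5}, {4}
Union of parts: {1, 2, 4, 5, 6}
U = {1, 2, 3, 4, 5, 6}
All non-empty? True
Pairwise disjoint? False
Covers U? False

No, not a valid partition


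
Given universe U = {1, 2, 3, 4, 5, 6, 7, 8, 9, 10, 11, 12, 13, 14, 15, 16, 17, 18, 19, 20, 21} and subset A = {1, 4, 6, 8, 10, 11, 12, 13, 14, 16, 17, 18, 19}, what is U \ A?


Aᶜ = U \ A = elements in U but not in A
U = {1, 2, 3, 4, 5, 6, 7, 8, 9, 10, 11, 12, 13, 14, 15, 16, 17, 18, 19, 20, 21}
A = {1, 4, 6, 8, 10, 11, 12, 13, 14, 16, 17, 18, 19}
Aᶜ = {2, 3, 5, 7, 9, 15, 20, 21}

Aᶜ = {2, 3, 5, 7, 9, 15, 20, 21}


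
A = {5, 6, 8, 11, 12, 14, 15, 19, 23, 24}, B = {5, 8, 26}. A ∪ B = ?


A ∪ B = all elements in A or B (or both)
A = {5, 6, 8, 11, 12, 14, 15, 19, 23, 24}
B = {5, 8, 26}
A ∪ B = {5, 6, 8, 11, 12, 14, 15, 19, 23, 24, 26}

A ∪ B = {5, 6, 8, 11, 12, 14, 15, 19, 23, 24, 26}


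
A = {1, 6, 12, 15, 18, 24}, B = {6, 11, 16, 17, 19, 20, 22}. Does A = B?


Two sets are equal iff they have exactly the same elements.
A = {1, 6, 12, 15, 18, 24}
B = {6, 11, 16, 17, 19, 20, 22}
Differences: {1, 11, 12, 15, 16, 17, 18, 19, 20, 22, 24}
A ≠ B

No, A ≠ B


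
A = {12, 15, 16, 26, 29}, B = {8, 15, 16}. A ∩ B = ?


A ∩ B = elements in both A and B
A = {12, 15, 16, 26, 29}
B = {8, 15, 16}
A ∩ B = {15, 16}

A ∩ B = {15, 16}


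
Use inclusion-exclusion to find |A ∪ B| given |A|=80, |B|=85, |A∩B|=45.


|A ∪ B| = |A| + |B| - |A ∩ B|
= 80 + 85 - 45
= 120

|A ∪ B| = 120


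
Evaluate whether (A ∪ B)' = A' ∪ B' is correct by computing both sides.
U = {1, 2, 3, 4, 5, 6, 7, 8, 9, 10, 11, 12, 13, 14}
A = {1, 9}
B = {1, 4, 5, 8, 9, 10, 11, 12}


LHS: A ∪ B = {1, 4, 5, 8, 9, 10, 11, 12}
(A ∪ B)' = U \ (A ∪ B) = {2, 3, 6, 7, 13, 14}
A' = {2, 3, 4, 5, 6, 7, 8, 10, 11, 12, 13, 14}, B' = {2, 3, 6, 7, 13, 14}
Claimed RHS: A' ∪ B' = {2, 3, 4, 5, 6, 7, 8, 10, 11, 12, 13, 14}
Identity is INVALID: LHS = {2, 3, 6, 7, 13, 14} but the RHS claimed here equals {2, 3, 4, 5, 6, 7, 8, 10, 11, 12, 13, 14}. The correct form is (A ∪ B)' = A' ∩ B'.

Identity is invalid: (A ∪ B)' = {2, 3, 6, 7, 13, 14} but A' ∪ B' = {2, 3, 4, 5, 6, 7, 8, 10, 11, 12, 13, 14}. The correct De Morgan law is (A ∪ B)' = A' ∩ B'.


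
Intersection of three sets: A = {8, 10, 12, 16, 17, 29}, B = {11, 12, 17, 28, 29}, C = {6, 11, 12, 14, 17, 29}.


A ∩ B = {12, 17, 29}
(A ∩ B) ∩ C = {12, 17, 29}

A ∩ B ∩ C = {12, 17, 29}


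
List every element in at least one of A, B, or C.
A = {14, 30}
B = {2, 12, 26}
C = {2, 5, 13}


A ∪ B = {2, 12, 14, 26, 30}
(A ∪ B) ∪ C = {2, 5, 12, 13, 14, 26, 30}

A ∪ B ∪ C = {2, 5, 12, 13, 14, 26, 30}


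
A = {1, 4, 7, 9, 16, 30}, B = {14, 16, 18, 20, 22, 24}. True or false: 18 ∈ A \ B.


A = {1, 4, 7, 9, 16, 30}, B = {14, 16, 18, 20, 22, 24}
A \ B = elements in A but not in B
A \ B = {1, 4, 7, 9, 30}
Checking if 18 ∈ A \ B
18 is not in A \ B → False

18 ∉ A \ B


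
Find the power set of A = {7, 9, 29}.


|A| = 3, so |P(A)| = 2^3 = 8
Enumerate subsets by cardinality (0 to 3):
∅, {7}, {9}, {29}, {7, 9}, {7, 29}, {9, 29}, {7, 9, 29}

P(A) has 8 subsets: ∅, {7}, {9}, {29}, {7, 9}, {7, 29}, {9, 29}, {7, 9, 29}


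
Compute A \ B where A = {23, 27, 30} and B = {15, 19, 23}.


A \ B = elements in A but not in B
A = {23, 27, 30}
B = {15, 19, 23}
Remove from A any elements in B
A \ B = {27, 30}

A \ B = {27, 30}


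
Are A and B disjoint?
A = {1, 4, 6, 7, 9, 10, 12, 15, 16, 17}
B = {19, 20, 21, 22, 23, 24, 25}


Disjoint means A ∩ B = ∅.
A ∩ B = ∅
A ∩ B = ∅, so A and B are disjoint.

Yes, A and B are disjoint


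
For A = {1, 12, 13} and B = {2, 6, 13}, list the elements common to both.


A ∩ B = elements in both A and B
A = {1, 12, 13}
B = {2, 6, 13}
A ∩ B = {13}

A ∩ B = {13}


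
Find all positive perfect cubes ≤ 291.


Checking each candidate:
Condition: positive perfect cubes ≤ 291
Result = {1, 8, 27, 64, 125, 216}

{1, 8, 27, 64, 125, 216}


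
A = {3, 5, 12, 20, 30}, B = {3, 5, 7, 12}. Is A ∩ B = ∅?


Disjoint means A ∩ B = ∅.
A ∩ B = {3, 5, 12}
A ∩ B ≠ ∅, so A and B are NOT disjoint.

No, A and B are not disjoint (A ∩ B = {3, 5, 12})


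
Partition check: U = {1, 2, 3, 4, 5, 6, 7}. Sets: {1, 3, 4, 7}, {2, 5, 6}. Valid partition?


A partition requires: (1) non-empty parts, (2) pairwise disjoint, (3) union = U
Parts: {1, 3, 4, 7}, {2, 5, 6}
Union of parts: {1, 2, 3, 4, 5, 6, 7}
U = {1, 2, 3, 4, 5, 6, 7}
All non-empty? True
Pairwise disjoint? True
Covers U? True

Yes, valid partition


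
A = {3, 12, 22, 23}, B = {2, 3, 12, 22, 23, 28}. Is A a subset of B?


A ⊆ B means every element of A is in B.
All elements of A are in B.
So A ⊆ B.

Yes, A ⊆ B


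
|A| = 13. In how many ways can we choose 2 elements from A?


C(n,k) = n! / (k!(n-k)!)
C(13,2) = 13! / (2!11!)
= 78

C(13,2) = 78


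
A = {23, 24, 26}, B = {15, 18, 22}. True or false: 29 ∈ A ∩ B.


A = {23, 24, 26}, B = {15, 18, 22}
A ∩ B = elements in both A and B
A ∩ B = ∅
Checking if 29 ∈ A ∩ B
29 is not in A ∩ B → False

29 ∉ A ∩ B


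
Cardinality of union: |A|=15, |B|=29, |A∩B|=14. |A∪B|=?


|A ∪ B| = |A| + |B| - |A ∩ B|
= 15 + 29 - 14
= 30

|A ∪ B| = 30


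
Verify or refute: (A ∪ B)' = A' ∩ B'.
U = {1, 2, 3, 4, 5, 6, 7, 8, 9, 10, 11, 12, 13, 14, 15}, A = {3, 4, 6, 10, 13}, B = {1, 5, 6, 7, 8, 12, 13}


LHS: A ∪ B = {1, 3, 4, 5, 6, 7, 8, 10, 12, 13}
(A ∪ B)' = U \ (A ∪ B) = {2, 9, 11, 14, 15}
A' = {1, 2, 5, 7, 8, 9, 11, 12, 14, 15}, B' = {2, 3, 4, 9, 10, 11, 14, 15}
Claimed RHS: A' ∩ B' = {2, 9, 11, 14, 15}
Identity is VALID: LHS = RHS = {2, 9, 11, 14, 15} ✓

Identity is valid. (A ∪ B)' = A' ∩ B' = {2, 9, 11, 14, 15}


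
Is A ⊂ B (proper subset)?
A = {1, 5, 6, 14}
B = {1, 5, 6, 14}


A ⊂ B requires: A ⊆ B AND A ≠ B.
A ⊆ B? Yes
A = B? Yes
A = B, so A is not a PROPER subset.

No, A is not a proper subset of B


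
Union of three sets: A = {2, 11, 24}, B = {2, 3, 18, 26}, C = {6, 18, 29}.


A ∪ B = {2, 3, 11, 18, 24, 26}
(A ∪ B) ∪ C = {2, 3, 6, 11, 18, 24, 26, 29}

A ∪ B ∪ C = {2, 3, 6, 11, 18, 24, 26, 29}


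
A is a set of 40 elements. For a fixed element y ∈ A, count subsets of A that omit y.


Subsets of A avoiding y are subsets of A \ {y}, which has 39 elements.
Count = 2^(n-1) = 2^39
= 549755813888

Number of subsets avoiding y = 549755813888


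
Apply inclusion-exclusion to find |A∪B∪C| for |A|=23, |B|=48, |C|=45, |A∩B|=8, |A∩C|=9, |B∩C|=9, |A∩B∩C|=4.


|A∪B∪C| = |A|+|B|+|C| - |A∩B|-|A∩C|-|B∩C| + |A∩B∩C|
= 23+48+45 - 8-9-9 + 4
= 116 - 26 + 4
= 94

|A ∪ B ∪ C| = 94


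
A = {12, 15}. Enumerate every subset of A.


|A| = 2, so |P(A)| = 2^2 = 4
Enumerate subsets by cardinality (0 to 2):
∅, {12}, {15}, {12, 15}

P(A) has 4 subsets: ∅, {12}, {15}, {12, 15}


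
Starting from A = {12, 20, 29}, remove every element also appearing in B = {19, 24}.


A \ B = elements in A but not in B
A = {12, 20, 29}
B = {19, 24}
Remove from A any elements in B
A \ B = {12, 20, 29}

A \ B = {12, 20, 29}


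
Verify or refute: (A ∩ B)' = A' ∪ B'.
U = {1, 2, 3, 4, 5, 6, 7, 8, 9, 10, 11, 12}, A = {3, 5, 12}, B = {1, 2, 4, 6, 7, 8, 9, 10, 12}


LHS: A ∩ B = {12}
(A ∩ B)' = U \ (A ∩ B) = {1, 2, 3, 4, 5, 6, 7, 8, 9, 10, 11}
A' = {1, 2, 4, 6, 7, 8, 9, 10, 11}, B' = {3, 5, 11}
Claimed RHS: A' ∪ B' = {1, 2, 3, 4, 5, 6, 7, 8, 9, 10, 11}
Identity is VALID: LHS = RHS = {1, 2, 3, 4, 5, 6, 7, 8, 9, 10, 11} ✓

Identity is valid. (A ∩ B)' = A' ∪ B' = {1, 2, 3, 4, 5, 6, 7, 8, 9, 10, 11}


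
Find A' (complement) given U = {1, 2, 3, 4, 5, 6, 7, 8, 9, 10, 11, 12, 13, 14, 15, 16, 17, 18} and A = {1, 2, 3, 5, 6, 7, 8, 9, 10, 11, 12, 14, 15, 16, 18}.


Aᶜ = U \ A = elements in U but not in A
U = {1, 2, 3, 4, 5, 6, 7, 8, 9, 10, 11, 12, 13, 14, 15, 16, 17, 18}
A = {1, 2, 3, 5, 6, 7, 8, 9, 10, 11, 12, 14, 15, 16, 18}
Aᶜ = {4, 13, 17}

Aᶜ = {4, 13, 17}


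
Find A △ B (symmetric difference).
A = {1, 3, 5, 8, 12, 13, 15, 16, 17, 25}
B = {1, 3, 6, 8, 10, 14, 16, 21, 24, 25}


A △ B = (A \ B) ∪ (B \ A) = elements in exactly one of A or B
A \ B = {5, 12, 13, 15, 17}
B \ A = {6, 10, 14, 21, 24}
A △ B = {5, 6, 10, 12, 13, 14, 15, 17, 21, 24}

A △ B = {5, 6, 10, 12, 13, 14, 15, 17, 21, 24}


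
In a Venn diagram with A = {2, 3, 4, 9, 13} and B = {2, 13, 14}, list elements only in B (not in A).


A = {2, 3, 4, 9, 13}
B = {2, 13, 14}
Region: only in B (not in A)
Elements: {14}

Elements only in B (not in A): {14}


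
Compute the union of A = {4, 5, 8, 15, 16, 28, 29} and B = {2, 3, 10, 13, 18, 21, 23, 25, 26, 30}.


A ∪ B = all elements in A or B (or both)
A = {4, 5, 8, 15, 16, 28, 29}
B = {2, 3, 10, 13, 18, 21, 23, 25, 26, 30}
A ∪ B = {2, 3, 4, 5, 8, 10, 13, 15, 16, 18, 21, 23, 25, 26, 28, 29, 30}

A ∪ B = {2, 3, 4, 5, 8, 10, 13, 15, 16, 18, 21, 23, 25, 26, 28, 29, 30}


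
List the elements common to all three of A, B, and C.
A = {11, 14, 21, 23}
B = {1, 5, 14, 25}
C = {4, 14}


A ∩ B = {14}
(A ∩ B) ∩ C = {14}

A ∩ B ∩ C = {14}


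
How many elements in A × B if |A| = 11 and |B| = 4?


|A × B| = |A| × |B|
= 11 × 4
= 44

|A × B| = 44


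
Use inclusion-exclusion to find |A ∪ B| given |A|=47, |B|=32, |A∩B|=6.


|A ∪ B| = |A| + |B| - |A ∩ B|
= 47 + 32 - 6
= 73

|A ∪ B| = 73


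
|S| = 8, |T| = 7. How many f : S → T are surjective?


n = |S| = 8, k = |T| = 7. Surjections via inclusion-exclusion:
S(n,k) = Σ(-1)^i × C(k,i) × (k-i)^n, i=0 to k
i=0: (-1)^0×C(7,0)×7^8 = 5764801
i=1: (-1)^1×C(7,1)×6^8 = -11757312
i=2: (-1)^2×C(7,2)×5^8 = 8203125
i=3: (-1)^3×C(7,3)×4^8 = -2293760
i=4: (-1)^4×C(7,4)×3^8 = 229635
i=5: (-1)^5×C(7,5)×2^8 = -5376
i=6: (-1)^6×C(7,6)×1^8 = 7
i=7: (-1)^7×C(7,7)×0^8 = 0
Total = 141120

Number of surjections = 141120


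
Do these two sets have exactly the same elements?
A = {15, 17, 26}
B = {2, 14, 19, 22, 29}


Two sets are equal iff they have exactly the same elements.
A = {15, 17, 26}
B = {2, 14, 19, 22, 29}
Differences: {2, 14, 15, 17, 19, 22, 26, 29}
A ≠ B

No, A ≠ B


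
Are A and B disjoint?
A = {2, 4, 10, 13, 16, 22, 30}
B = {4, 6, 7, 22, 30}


Disjoint means A ∩ B = ∅.
A ∩ B = {4, 22, 30}
A ∩ B ≠ ∅, so A and B are NOT disjoint.

No, A and B are not disjoint (A ∩ B = {4, 22, 30})


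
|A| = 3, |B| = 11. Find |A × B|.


|A × B| = |A| × |B|
= 3 × 11
= 33

|A × B| = 33


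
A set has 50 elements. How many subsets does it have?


Number of subsets = 2^n
= 2^50
= 1125899906842624

|P(A)| = 1125899906842624


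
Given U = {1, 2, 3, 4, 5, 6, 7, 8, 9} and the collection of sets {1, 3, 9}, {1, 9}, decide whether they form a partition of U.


A partition requires: (1) non-empty parts, (2) pairwise disjoint, (3) union = U
Parts: {1, 3, 9}, {1, 9}
Union of parts: {1, 3, 9}
U = {1, 2, 3, 4, 5, 6, 7, 8, 9}
All non-empty? True
Pairwise disjoint? False
Covers U? False

No, not a valid partition


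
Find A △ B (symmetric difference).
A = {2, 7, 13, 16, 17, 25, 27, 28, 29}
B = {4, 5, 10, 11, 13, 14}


A △ B = (A \ B) ∪ (B \ A) = elements in exactly one of A or B
A \ B = {2, 7, 16, 17, 25, 27, 28, 29}
B \ A = {4, 5, 10, 11, 14}
A △ B = {2, 4, 5, 7, 10, 11, 14, 16, 17, 25, 27, 28, 29}

A △ B = {2, 4, 5, 7, 10, 11, 14, 16, 17, 25, 27, 28, 29}


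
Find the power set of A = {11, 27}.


|A| = 2, so |P(A)| = 2^2 = 4
Enumerate subsets by cardinality (0 to 2):
∅, {11}, {27}, {11, 27}

P(A) has 4 subsets: ∅, {11}, {27}, {11, 27}


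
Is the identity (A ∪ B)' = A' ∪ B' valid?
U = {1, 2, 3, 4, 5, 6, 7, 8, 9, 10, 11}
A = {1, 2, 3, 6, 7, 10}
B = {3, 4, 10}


LHS: A ∪ B = {1, 2, 3, 4, 6, 7, 10}
(A ∪ B)' = U \ (A ∪ B) = {5, 8, 9, 11}
A' = {4, 5, 8, 9, 11}, B' = {1, 2, 5, 6, 7, 8, 9, 11}
Claimed RHS: A' ∪ B' = {1, 2, 4, 5, 6, 7, 8, 9, 11}
Identity is INVALID: LHS = {5, 8, 9, 11} but the RHS claimed here equals {1, 2, 4, 5, 6, 7, 8, 9, 11}. The correct form is (A ∪ B)' = A' ∩ B'.

Identity is invalid: (A ∪ B)' = {5, 8, 9, 11} but A' ∪ B' = {1, 2, 4, 5, 6, 7, 8, 9, 11}. The correct De Morgan law is (A ∪ B)' = A' ∩ B'.


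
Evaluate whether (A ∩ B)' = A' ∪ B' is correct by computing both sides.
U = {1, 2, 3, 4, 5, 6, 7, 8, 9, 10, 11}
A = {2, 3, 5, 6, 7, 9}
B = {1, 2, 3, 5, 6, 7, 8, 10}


LHS: A ∩ B = {2, 3, 5, 6, 7}
(A ∩ B)' = U \ (A ∩ B) = {1, 4, 8, 9, 10, 11}
A' = {1, 4, 8, 10, 11}, B' = {4, 9, 11}
Claimed RHS: A' ∪ B' = {1, 4, 8, 9, 10, 11}
Identity is VALID: LHS = RHS = {1, 4, 8, 9, 10, 11} ✓

Identity is valid. (A ∩ B)' = A' ∪ B' = {1, 4, 8, 9, 10, 11}


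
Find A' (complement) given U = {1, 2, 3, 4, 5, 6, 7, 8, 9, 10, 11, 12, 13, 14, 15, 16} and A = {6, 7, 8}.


Aᶜ = U \ A = elements in U but not in A
U = {1, 2, 3, 4, 5, 6, 7, 8, 9, 10, 11, 12, 13, 14, 15, 16}
A = {6, 7, 8}
Aᶜ = {1, 2, 3, 4, 5, 9, 10, 11, 12, 13, 14, 15, 16}

Aᶜ = {1, 2, 3, 4, 5, 9, 10, 11, 12, 13, 14, 15, 16}


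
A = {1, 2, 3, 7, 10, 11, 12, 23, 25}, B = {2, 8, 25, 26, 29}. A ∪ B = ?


A ∪ B = all elements in A or B (or both)
A = {1, 2, 3, 7, 10, 11, 12, 23, 25}
B = {2, 8, 25, 26, 29}
A ∪ B = {1, 2, 3, 7, 8, 10, 11, 12, 23, 25, 26, 29}

A ∪ B = {1, 2, 3, 7, 8, 10, 11, 12, 23, 25, 26, 29}


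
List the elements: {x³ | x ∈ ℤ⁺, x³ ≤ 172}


Checking each candidate:
Condition: positive perfect cubes ≤ 172
Result = {1, 8, 27, 64, 125}

{1, 8, 27, 64, 125}


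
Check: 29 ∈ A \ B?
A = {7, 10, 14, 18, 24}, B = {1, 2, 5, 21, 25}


A = {7, 10, 14, 18, 24}, B = {1, 2, 5, 21, 25}
A \ B = elements in A but not in B
A \ B = {7, 10, 14, 18, 24}
Checking if 29 ∈ A \ B
29 is not in A \ B → False

29 ∉ A \ B


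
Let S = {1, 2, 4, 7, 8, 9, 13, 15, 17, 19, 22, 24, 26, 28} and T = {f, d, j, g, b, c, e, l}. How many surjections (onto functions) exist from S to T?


n = |S| = 14, k = |T| = 8. Surjections via inclusion-exclusion:
S(n,k) = Σ(-1)^i × C(k,i) × (k-i)^n, i=0 to k
i=0: (-1)^0×C(8,0)×8^14 = 4398046511104
i=1: (-1)^1×C(8,1)×7^14 = -5425784582792
i=2: (-1)^2×C(8,2)×6^14 = 2194196594688
i=3: (-1)^3×C(8,3)×5^14 = -341796875000
i=4: (-1)^4×C(8,4)×4^14 = 18790481920
i=5: (-1)^5×C(8,5)×3^14 = -267846264
i=6: (-1)^6×C(8,6)×2^14 = 458752
i=7: (-1)^7×C(8,7)×1^14 = -8
i=8: (-1)^8×C(8,8)×0^14 = 0
Total = 843184742400

Number of surjections = 843184742400


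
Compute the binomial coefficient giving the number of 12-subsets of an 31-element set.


C(n,k) = n! / (k!(n-k)!)
C(31,12) = 31! / (12!19!)
= 141120525

C(31,12) = 141120525


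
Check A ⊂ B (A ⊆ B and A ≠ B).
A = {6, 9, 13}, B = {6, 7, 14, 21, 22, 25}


A ⊂ B requires: A ⊆ B AND A ≠ B.
A ⊆ B? No
A ⊄ B, so A is not a proper subset.

No, A is not a proper subset of B


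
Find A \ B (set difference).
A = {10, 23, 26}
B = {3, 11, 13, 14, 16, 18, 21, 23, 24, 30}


A \ B = elements in A but not in B
A = {10, 23, 26}
B = {3, 11, 13, 14, 16, 18, 21, 23, 24, 30}
Remove from A any elements in B
A \ B = {10, 26}

A \ B = {10, 26}


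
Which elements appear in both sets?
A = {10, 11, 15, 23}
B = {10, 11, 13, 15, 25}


A ∩ B = elements in both A and B
A = {10, 11, 15, 23}
B = {10, 11, 13, 15, 25}
A ∩ B = {10, 11, 15}

A ∩ B = {10, 11, 15}


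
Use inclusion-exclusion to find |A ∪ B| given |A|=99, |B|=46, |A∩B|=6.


|A ∪ B| = |A| + |B| - |A ∩ B|
= 99 + 46 - 6
= 139

|A ∪ B| = 139


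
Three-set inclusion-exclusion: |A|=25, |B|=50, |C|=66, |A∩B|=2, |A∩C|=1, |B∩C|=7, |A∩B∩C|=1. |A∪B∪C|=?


|A∪B∪C| = |A|+|B|+|C| - |A∩B|-|A∩C|-|B∩C| + |A∩B∩C|
= 25+50+66 - 2-1-7 + 1
= 141 - 10 + 1
= 132

|A ∪ B ∪ C| = 132


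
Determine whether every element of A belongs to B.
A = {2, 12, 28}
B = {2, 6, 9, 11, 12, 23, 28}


A ⊆ B means every element of A is in B.
All elements of A are in B.
So A ⊆ B.

Yes, A ⊆ B


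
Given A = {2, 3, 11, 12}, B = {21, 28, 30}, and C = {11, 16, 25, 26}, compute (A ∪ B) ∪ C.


A ∪ B = {2, 3, 11, 12, 21, 28, 30}
(A ∪ B) ∪ C = {2, 3, 11, 12, 16, 21, 25, 26, 28, 30}

A ∪ B ∪ C = {2, 3, 11, 12, 16, 21, 25, 26, 28, 30}


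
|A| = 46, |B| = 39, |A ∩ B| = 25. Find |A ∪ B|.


|A ∪ B| = |A| + |B| - |A ∩ B|
= 46 + 39 - 25
= 60

|A ∪ B| = 60


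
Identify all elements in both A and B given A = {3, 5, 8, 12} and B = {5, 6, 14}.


A = {3, 5, 8, 12}
B = {5, 6, 14}
Region: in both A and B
Elements: {5}

Elements in both A and B: {5}


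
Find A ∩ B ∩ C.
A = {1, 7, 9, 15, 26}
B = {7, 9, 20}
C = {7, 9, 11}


A ∩ B = {7, 9}
(A ∩ B) ∩ C = {7, 9}

A ∩ B ∩ C = {7, 9}


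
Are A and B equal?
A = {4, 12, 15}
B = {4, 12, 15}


Two sets are equal iff they have exactly the same elements.
A = {4, 12, 15}
B = {4, 12, 15}
Same elements → A = B

Yes, A = B


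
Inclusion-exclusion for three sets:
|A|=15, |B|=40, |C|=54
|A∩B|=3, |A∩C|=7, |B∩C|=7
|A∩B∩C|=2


|A∪B∪C| = |A|+|B|+|C| - |A∩B|-|A∩C|-|B∩C| + |A∩B∩C|
= 15+40+54 - 3-7-7 + 2
= 109 - 17 + 2
= 94

|A ∪ B ∪ C| = 94


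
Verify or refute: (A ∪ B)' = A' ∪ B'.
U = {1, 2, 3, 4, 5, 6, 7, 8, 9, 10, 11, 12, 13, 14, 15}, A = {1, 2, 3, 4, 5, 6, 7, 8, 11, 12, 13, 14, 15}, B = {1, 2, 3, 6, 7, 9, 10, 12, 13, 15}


LHS: A ∪ B = {1, 2, 3, 4, 5, 6, 7, 8, 9, 10, 11, 12, 13, 14, 15}
(A ∪ B)' = U \ (A ∪ B) = ∅
A' = {9, 10}, B' = {4, 5, 8, 11, 14}
Claimed RHS: A' ∪ B' = {4, 5, 8, 9, 10, 11, 14}
Identity is INVALID: LHS = ∅ but the RHS claimed here equals {4, 5, 8, 9, 10, 11, 14}. The correct form is (A ∪ B)' = A' ∩ B'.

Identity is invalid: (A ∪ B)' = ∅ but A' ∪ B' = {4, 5, 8, 9, 10, 11, 14}. The correct De Morgan law is (A ∪ B)' = A' ∩ B'.


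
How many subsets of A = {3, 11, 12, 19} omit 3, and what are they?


A subset of A that omits 3 is a subset of A \ {3}, so there are 2^(n-1) = 2^3 = 8 of them.
Subsets excluding 3: ∅, {11}, {12}, {19}, {11, 12}, {11, 19}, {12, 19}, {11, 12, 19}

Subsets excluding 3 (8 total): ∅, {11}, {12}, {19}, {11, 12}, {11, 19}, {12, 19}, {11, 12, 19}


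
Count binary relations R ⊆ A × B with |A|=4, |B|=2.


A relation from A to B is any subset of A × B.
|A × B| = 4 × 2 = 8
# relations = 2^|A × B| = 2^8 = 256

Number of relations = 256


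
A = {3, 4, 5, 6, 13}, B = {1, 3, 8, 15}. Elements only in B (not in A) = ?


A = {3, 4, 5, 6, 13}
B = {1, 3, 8, 15}
Region: only in B (not in A)
Elements: {1, 8, 15}

Elements only in B (not in A): {1, 8, 15}


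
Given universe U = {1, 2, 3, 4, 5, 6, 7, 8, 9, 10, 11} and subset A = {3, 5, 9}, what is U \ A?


Aᶜ = U \ A = elements in U but not in A
U = {1, 2, 3, 4, 5, 6, 7, 8, 9, 10, 11}
A = {3, 5, 9}
Aᶜ = {1, 2, 4, 6, 7, 8, 10, 11}

Aᶜ = {1, 2, 4, 6, 7, 8, 10, 11}


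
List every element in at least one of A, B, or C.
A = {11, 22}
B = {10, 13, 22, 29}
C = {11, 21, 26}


A ∪ B = {10, 11, 13, 22, 29}
(A ∪ B) ∪ C = {10, 11, 13, 21, 22, 26, 29}

A ∪ B ∪ C = {10, 11, 13, 21, 22, 26, 29}


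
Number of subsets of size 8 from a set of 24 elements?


C(n,k) = n! / (k!(n-k)!)
C(24,8) = 24! / (8!16!)
= 735471

C(24,8) = 735471


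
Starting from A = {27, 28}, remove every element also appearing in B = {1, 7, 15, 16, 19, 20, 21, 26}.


A \ B = elements in A but not in B
A = {27, 28}
B = {1, 7, 15, 16, 19, 20, 21, 26}
Remove from A any elements in B
A \ B = {27, 28}

A \ B = {27, 28}


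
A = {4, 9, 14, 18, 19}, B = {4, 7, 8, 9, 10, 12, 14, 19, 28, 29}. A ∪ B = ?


A ∪ B = all elements in A or B (or both)
A = {4, 9, 14, 18, 19}
B = {4, 7, 8, 9, 10, 12, 14, 19, 28, 29}
A ∪ B = {4, 7, 8, 9, 10, 12, 14, 18, 19, 28, 29}

A ∪ B = {4, 7, 8, 9, 10, 12, 14, 18, 19, 28, 29}


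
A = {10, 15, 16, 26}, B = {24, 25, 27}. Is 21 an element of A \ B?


A = {10, 15, 16, 26}, B = {24, 25, 27}
A \ B = elements in A but not in B
A \ B = {10, 15, 16, 26}
Checking if 21 ∈ A \ B
21 is not in A \ B → False

21 ∉ A \ B


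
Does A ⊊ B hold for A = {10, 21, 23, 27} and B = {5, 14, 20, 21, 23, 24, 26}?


A ⊂ B requires: A ⊆ B AND A ≠ B.
A ⊆ B? No
A ⊄ B, so A is not a proper subset.

No, A is not a proper subset of B


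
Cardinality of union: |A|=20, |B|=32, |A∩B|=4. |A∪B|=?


|A ∪ B| = |A| + |B| - |A ∩ B|
= 20 + 32 - 4
= 48

|A ∪ B| = 48


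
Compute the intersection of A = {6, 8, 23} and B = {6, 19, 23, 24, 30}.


A ∩ B = elements in both A and B
A = {6, 8, 23}
B = {6, 19, 23, 24, 30}
A ∩ B = {6, 23}

A ∩ B = {6, 23}


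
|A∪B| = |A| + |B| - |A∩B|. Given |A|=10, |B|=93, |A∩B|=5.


|A ∪ B| = |A| + |B| - |A ∩ B|
= 10 + 93 - 5
= 98

|A ∪ B| = 98


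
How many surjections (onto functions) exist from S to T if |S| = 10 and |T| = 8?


n = |S| = 10, k = |T| = 8. Surjections via inclusion-exclusion:
S(n,k) = Σ(-1)^i × C(k,i) × (k-i)^n, i=0 to k
i=0: (-1)^0×C(8,0)×8^10 = 1073741824
i=1: (-1)^1×C(8,1)×7^10 = -2259801992
i=2: (-1)^2×C(8,2)×6^10 = 1693052928
i=3: (-1)^3×C(8,3)×5^10 = -546875000
i=4: (-1)^4×C(8,4)×4^10 = 73400320
i=5: (-1)^5×C(8,5)×3^10 = -3306744
i=6: (-1)^6×C(8,6)×2^10 = 28672
i=7: (-1)^7×C(8,7)×1^10 = -8
i=8: (-1)^8×C(8,8)×0^10 = 0
Total = 30240000

Number of surjections = 30240000


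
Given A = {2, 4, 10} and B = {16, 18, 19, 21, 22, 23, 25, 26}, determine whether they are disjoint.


Disjoint means A ∩ B = ∅.
A ∩ B = ∅
A ∩ B = ∅, so A and B are disjoint.

Yes, A and B are disjoint


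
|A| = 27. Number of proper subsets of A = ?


Total subsets = 2^n = 2^27 = 134217728
Proper subsets exclude the set itself: 2^n - 1
= 134217728 - 1
= 134217727

Number of proper subsets = 134217727


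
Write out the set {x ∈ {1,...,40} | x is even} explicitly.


Checking each candidate:
Condition: even numbers in {1,...,40}
Result = {2, 4, 6, 8, 10, 12, 14, 16, 18, 20, 22, 24, 26, 28, 30, 32, 34, 36, 38, 40}

{2, 4, 6, 8, 10, 12, 14, 16, 18, 20, 22, 24, 26, 28, 30, 32, 34, 36, 38, 40}


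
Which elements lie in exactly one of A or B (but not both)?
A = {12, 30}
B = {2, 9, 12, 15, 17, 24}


A △ B = (A \ B) ∪ (B \ A) = elements in exactly one of A or B
A \ B = {30}
B \ A = {2, 9, 15, 17, 24}
A △ B = {2, 9, 15, 17, 24, 30}

A △ B = {2, 9, 15, 17, 24, 30}


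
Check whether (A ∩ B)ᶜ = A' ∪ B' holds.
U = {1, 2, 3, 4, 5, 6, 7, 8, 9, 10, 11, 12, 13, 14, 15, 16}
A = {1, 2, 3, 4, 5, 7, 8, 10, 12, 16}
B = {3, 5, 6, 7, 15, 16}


LHS: A ∩ B = {3, 5, 7, 16}
(A ∩ B)' = U \ (A ∩ B) = {1, 2, 4, 6, 8, 9, 10, 11, 12, 13, 14, 15}
A' = {6, 9, 11, 13, 14, 15}, B' = {1, 2, 4, 8, 9, 10, 11, 12, 13, 14}
Claimed RHS: A' ∪ B' = {1, 2, 4, 6, 8, 9, 10, 11, 12, 13, 14, 15}
Identity is VALID: LHS = RHS = {1, 2, 4, 6, 8, 9, 10, 11, 12, 13, 14, 15} ✓

Identity is valid. (A ∩ B)' = A' ∪ B' = {1, 2, 4, 6, 8, 9, 10, 11, 12, 13, 14, 15}


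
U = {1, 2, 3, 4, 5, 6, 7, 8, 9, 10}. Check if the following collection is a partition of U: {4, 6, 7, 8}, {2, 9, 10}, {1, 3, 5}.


A partition requires: (1) non-empty parts, (2) pairwise disjoint, (3) union = U
Parts: {4, 6, 7, 8}, {2, 9, 10}, {1, 3, 5}
Union of parts: {1, 2, 3, 4, 5, 6, 7, 8, 9, 10}
U = {1, 2, 3, 4, 5, 6, 7, 8, 9, 10}
All non-empty? True
Pairwise disjoint? True
Covers U? True

Yes, valid partition


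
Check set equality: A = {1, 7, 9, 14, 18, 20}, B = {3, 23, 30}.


Two sets are equal iff they have exactly the same elements.
A = {1, 7, 9, 14, 18, 20}
B = {3, 23, 30}
Differences: {1, 3, 7, 9, 14, 18, 20, 23, 30}
A ≠ B

No, A ≠ B


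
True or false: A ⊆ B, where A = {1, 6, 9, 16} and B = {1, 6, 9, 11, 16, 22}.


A ⊆ B means every element of A is in B.
All elements of A are in B.
So A ⊆ B.

Yes, A ⊆ B


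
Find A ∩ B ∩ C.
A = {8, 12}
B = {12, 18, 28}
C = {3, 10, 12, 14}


A ∩ B = {12}
(A ∩ B) ∩ C = {12}

A ∩ B ∩ C = {12}


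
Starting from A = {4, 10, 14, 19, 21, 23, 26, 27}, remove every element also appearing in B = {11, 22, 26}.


A \ B = elements in A but not in B
A = {4, 10, 14, 19, 21, 23, 26, 27}
B = {11, 22, 26}
Remove from A any elements in B
A \ B = {4, 10, 14, 19, 21, 23, 27}

A \ B = {4, 10, 14, 19, 21, 23, 27}


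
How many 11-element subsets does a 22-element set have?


C(n,k) = n! / (k!(n-k)!)
C(22,11) = 22! / (11!11!)
= 705432

C(22,11) = 705432


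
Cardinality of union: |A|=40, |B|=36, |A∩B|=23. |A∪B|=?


|A ∪ B| = |A| + |B| - |A ∩ B|
= 40 + 36 - 23
= 53

|A ∪ B| = 53


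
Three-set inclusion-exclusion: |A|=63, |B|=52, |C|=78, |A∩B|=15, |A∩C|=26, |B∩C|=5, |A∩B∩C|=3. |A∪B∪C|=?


|A∪B∪C| = |A|+|B|+|C| - |A∩B|-|A∩C|-|B∩C| + |A∩B∩C|
= 63+52+78 - 15-26-5 + 3
= 193 - 46 + 3
= 150

|A ∪ B ∪ C| = 150


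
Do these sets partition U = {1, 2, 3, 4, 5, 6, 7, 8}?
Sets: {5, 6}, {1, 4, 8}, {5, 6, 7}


A partition requires: (1) non-empty parts, (2) pairwise disjoint, (3) union = U
Parts: {5, 6}, {1, 4, 8}, {5, 6, 7}
Union of parts: {1, 4, 5, 6, 7, 8}
U = {1, 2, 3, 4, 5, 6, 7, 8}
All non-empty? True
Pairwise disjoint? False
Covers U? False

No, not a valid partition


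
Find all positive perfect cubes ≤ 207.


Checking each candidate:
Condition: positive perfect cubes ≤ 207
Result = {1, 8, 27, 64, 125}

{1, 8, 27, 64, 125}


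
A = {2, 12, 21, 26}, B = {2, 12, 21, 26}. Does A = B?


Two sets are equal iff they have exactly the same elements.
A = {2, 12, 21, 26}
B = {2, 12, 21, 26}
Same elements → A = B

Yes, A = B


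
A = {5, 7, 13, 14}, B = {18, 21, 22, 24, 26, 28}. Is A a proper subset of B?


A ⊂ B requires: A ⊆ B AND A ≠ B.
A ⊆ B? No
A ⊄ B, so A is not a proper subset.

No, A is not a proper subset of B


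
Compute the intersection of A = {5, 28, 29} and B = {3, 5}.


A ∩ B = elements in both A and B
A = {5, 28, 29}
B = {3, 5}
A ∩ B = {5}

A ∩ B = {5}


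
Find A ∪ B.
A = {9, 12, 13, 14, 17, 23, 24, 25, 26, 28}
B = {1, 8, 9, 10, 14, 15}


A ∪ B = all elements in A or B (or both)
A = {9, 12, 13, 14, 17, 23, 24, 25, 26, 28}
B = {1, 8, 9, 10, 14, 15}
A ∪ B = {1, 8, 9, 10, 12, 13, 14, 15, 17, 23, 24, 25, 26, 28}

A ∪ B = {1, 8, 9, 10, 12, 13, 14, 15, 17, 23, 24, 25, 26, 28}


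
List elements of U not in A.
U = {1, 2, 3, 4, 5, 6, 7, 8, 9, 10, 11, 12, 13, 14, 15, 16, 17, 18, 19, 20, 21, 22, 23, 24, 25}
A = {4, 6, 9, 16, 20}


Aᶜ = U \ A = elements in U but not in A
U = {1, 2, 3, 4, 5, 6, 7, 8, 9, 10, 11, 12, 13, 14, 15, 16, 17, 18, 19, 20, 21, 22, 23, 24, 25}
A = {4, 6, 9, 16, 20}
Aᶜ = {1, 2, 3, 5, 7, 8, 10, 11, 12, 13, 14, 15, 17, 18, 19, 21, 22, 23, 24, 25}

Aᶜ = {1, 2, 3, 5, 7, 8, 10, 11, 12, 13, 14, 15, 17, 18, 19, 21, 22, 23, 24, 25}


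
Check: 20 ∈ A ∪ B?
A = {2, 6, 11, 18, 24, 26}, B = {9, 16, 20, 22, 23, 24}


A = {2, 6, 11, 18, 24, 26}, B = {9, 16, 20, 22, 23, 24}
A ∪ B = all elements in A or B
A ∪ B = {2, 6, 9, 11, 16, 18, 20, 22, 23, 24, 26}
Checking if 20 ∈ A ∪ B
20 is in A ∪ B → True

20 ∈ A ∪ B
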